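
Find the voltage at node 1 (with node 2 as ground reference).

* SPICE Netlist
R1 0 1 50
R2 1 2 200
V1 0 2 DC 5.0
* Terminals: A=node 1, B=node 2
Nodal analysis, taking node 2 as the 0 V reference.
Source V1 fixes V_0 = 5 V.
KCL at each unknown node (sum of currents leaving = 0; resistances in Ω):
  Node 1: (V_1 - 5)/50 + (V_1 - 0)/200 = 0
Collecting terms: 0.025 × V_1 = 0.1  =>  V_1 = 4 V
The requested potential is V_1 = 4 V.

Final answer: V_1 = 4 V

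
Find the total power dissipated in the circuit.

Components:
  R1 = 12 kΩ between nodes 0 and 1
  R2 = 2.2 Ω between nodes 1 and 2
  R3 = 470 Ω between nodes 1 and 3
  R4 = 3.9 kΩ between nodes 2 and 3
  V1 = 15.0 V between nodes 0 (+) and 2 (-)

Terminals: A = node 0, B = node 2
Nodal analysis, taking node 2 as the 0 V reference.
Source V1 fixes V_0 = 15 V.
KCL at each unknown node (sum of currents leaving = 0; resistances in Ω):
  Node 1: (V_1 - 15)/12000 + (V_1 - 0)/2.2 + (V_1 - V_3)/470 = 0
  Node 3: (V_3 - V_1)/470 + (V_3 - 0)/3900 = 0
Collecting terms (coefficients in siemens):
  0.4568·V_1 - 0.002128·V_3 = 0.00125
  0.002384·V_3 - 0.002128·V_1 = 0
Determinant D = (0.4568)(0.002384) - (-0.002128)(-0.002128) = 0.001084
V_1 = [(0.00125)(0.002384) - (-0.002128)(0)]/D = 0.002748 V
V_3 = [(0.4568)(0) - (0.00125)(-0.002128)]/D = 0.002453 V
Power in each resistor, P = (ΔV)²/R:
  P_R1 = (15 - 0.002748)²/12000 = 0.01874 W
  P_R2 = (0.002748 - 0)²/2.2 = 0.000003433 W
  P_R3 = (0.002748 - 0.002453)²/470 = 0.0000000001859 W
  P_R4 = (0 - 0.002453)²/3900 = 0.000000001542 W
P_total = P_R1 + P_R2 + P_R3 + P_R4 = 0.01875 W

Final answer: 0.01875 W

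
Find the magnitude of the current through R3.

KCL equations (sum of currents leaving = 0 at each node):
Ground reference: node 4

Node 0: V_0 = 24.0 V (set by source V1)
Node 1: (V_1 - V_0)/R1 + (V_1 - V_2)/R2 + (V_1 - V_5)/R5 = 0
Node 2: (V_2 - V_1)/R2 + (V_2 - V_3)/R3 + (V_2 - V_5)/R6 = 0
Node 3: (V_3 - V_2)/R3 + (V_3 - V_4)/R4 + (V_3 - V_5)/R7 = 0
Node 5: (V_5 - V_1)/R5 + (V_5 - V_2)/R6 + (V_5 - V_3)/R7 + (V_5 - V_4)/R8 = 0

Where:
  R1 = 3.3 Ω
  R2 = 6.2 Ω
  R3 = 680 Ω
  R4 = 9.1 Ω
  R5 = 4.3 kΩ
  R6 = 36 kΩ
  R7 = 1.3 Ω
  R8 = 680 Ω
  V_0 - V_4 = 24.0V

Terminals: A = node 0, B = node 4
Nodal analysis, taking node 4 as the 0 V reference.
Source V1 fixes V_0 = 24 V.
KCL at each unknown node (sum of currents leaving = 0; resistances in Ω):
  Node 1: (V_1 - 24)/3.3 + (V_1 - V_2)/6.2 + (V_1 - V_5)/4300 = 0
  Node 2: (V_2 - V_1)/6.2 + (V_2 - V_3)/680 + (V_2 - V_5)/36000 = 0
  Node 3: (V_3 - V_2)/680 + (V_3 - 0)/9.1 + (V_3 - V_5)/1.3 = 0
  Node 5: (V_5 - V_1)/4300 + (V_5 - V_2)/36000 + (V_5 - V_3)/1.3 + (V_5 - 0)/680 = 0
Collecting terms (coefficients in siemens):
  0.4646·V_1 - 0.1613·V_2 - 0.0002326·V_5 = 7.273
  0.1628·V_2 - 0.1613·V_1 - 0.001471·V_3 - 0.00002778·V_5 = 0
  0.8806·V_3 - 0.001471·V_2 - 0.7692·V_5 = 0
  0.771·V_5 - 0.0002326·V_1 - 0.00002778·V_2 - 0.7692·V_3 = 0
Solving these 4 simultaneous equations (Gaussian elimination) gives:
  V_1 = 23.87 V, V_2 = 23.65 V, V_3 = 0.3623 V, V_5 = 0.3696 V
I_R3 = (V_2 - V_3)/R3 = (23.65 - 0.3623)/680 = 0.03425 A
|I_R3| = 0.03425 A

Final answer: |I_R3| = 0.03425 A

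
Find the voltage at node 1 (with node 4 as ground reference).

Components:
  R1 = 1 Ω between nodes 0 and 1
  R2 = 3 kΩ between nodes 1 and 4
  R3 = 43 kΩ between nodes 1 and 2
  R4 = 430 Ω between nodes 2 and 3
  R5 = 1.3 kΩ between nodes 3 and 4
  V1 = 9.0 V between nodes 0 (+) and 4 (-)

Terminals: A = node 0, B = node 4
Nodal analysis, taking node 4 as the 0 V reference.
Source V1 fixes V_0 = 9 V.
KCL at each unknown node (sum of currents leaving = 0; resistances in Ω):
  Node 1: (V_1 - 9)/1 + (V_1 - 0)/3000 + (V_1 - V_2)/43000 = 0
  Node 2: (V_2 - V_1)/43000 + (V_2 - V_3)/430 = 0
  Node 3: (V_3 - V_2)/430 + (V_3 - 0)/1300 = 0
Collecting terms (coefficients in siemens):
  1·V_1 - 0.00002326·V_2 = 9
  0.002349·V_2 - 0.00002326·V_1 - 0.002326·V_3 = 0
  0.003095·V_3 - 0.002326·V_2 = 0
Solving these 3 simultaneous equations (Gaussian elimination) gives:
  V_1 = 8.997 V, V_2 = 0.348 V, V_3 = 0.2615 V
The requested potential is V_1 = 8.997 V.

Final answer: V_1 = 8.997 V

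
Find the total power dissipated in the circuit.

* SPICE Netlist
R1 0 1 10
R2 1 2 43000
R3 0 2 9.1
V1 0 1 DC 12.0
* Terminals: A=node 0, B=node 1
Nodal analysis, taking node 1 as the 0 V reference.
Source V1 fixes V_0 = 12 V.
KCL at each unknown node (sum of currents leaving = 0; resistances in Ω):
  Node 2: (V_2 - 0)/43000 + (V_2 - 12)/9.1 = 0
Collecting terms: 0.1099 × V_2 = 1.319  =>  V_2 = 12 V
Power in each resistor, P = (ΔV)²/R:
  P_R1 = (12 - 0)²/10 = 14.4 W
  P_R2 = (0 - 12)²/43000 = 0.003347 W
  P_R3 = (12 - 12)²/9.1 = 0.0000007084 W
P_total = P_R1 + P_R2 + P_R3 = 14.4 W

Final answer: 14.4 W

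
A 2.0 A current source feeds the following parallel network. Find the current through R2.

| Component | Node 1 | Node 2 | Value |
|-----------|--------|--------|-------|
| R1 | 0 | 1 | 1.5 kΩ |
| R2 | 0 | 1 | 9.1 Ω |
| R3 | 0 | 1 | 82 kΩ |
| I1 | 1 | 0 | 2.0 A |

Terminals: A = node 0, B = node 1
All resistors sit directly between nodes 0 and 1, so they are in parallel and share one voltage V; the full source current 2 A splits among them.
1/R_par = 1/1500 + 1/9.1 + 1/82000 = 0.1106 S  =>  R_par = 9.044 Ω
V = I × R_par = 2 × 9.044 = 18.09 V
I_R2 = V/R2 = 18.09/9.1 = 1.988 A

Final answer: 1.988 A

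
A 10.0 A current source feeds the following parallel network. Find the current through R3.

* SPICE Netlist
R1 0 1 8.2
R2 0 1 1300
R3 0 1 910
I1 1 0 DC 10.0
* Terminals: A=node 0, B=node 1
All resistors sit directly between nodes 0 and 1, so they are in parallel and share one voltage V; the full source current 10 A splits among them.
1/R_par = 1/8.2 + 1/1300 + 1/910 = 0.1238 S  =>  R_par = 8.076 Ω
V = I × R_par = 10 × 8.076 = 80.76 V
I_R3 = V/R3 = 80.76/910 = 0.08875 A

Final answer: 0.08875 A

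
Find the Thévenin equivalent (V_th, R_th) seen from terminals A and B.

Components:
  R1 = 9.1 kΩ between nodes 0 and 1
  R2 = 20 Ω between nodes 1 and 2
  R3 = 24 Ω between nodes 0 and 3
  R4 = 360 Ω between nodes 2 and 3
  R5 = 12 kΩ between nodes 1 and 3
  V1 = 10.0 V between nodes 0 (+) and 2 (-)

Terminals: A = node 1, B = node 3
Step 1 — V_th is the open-circuit voltage V_A - V_B (nothing connected across the terminals).
Nodal analysis, taking node 2 as the 0 V reference.
Source V1 fixes V_0 = 10 V.
KCL at each unknown node (sum of currents leaving = 0; resistances in Ω):
  Node 1: (V_1 - 10)/9100 + (V_1 - 0)/20 + (V_1 - V_3)/12000 = 0
  Node 3: (V_3 - 10)/24 + (V_3 - 0)/360 + (V_3 - V_1)/12000 = 0
Collecting terms (coefficients in siemens):
  0.05019·V_1 - 0.00008333·V_3 = 0.001099
  0.04453·V_3 - 0.00008333·V_1 = 0.4167
Determinant D = (0.05019)(0.04453) - (-0.00008333)(-0.00008333) = 0.002235
V_1 = [(0.001099)(0.04453) - (-0.00008333)(0.4167)]/D = 0.03743 V
V_3 = [(0.05019)(0.4167) - (0.001099)(-0.00008333)]/D = 9.358 V
V_th = V_1 - V_3 = 0.03743 - 9.358 = -9.32 V
Step 2 — R_th: zero the source — replace V1 by a short circuit (node 2 merges into node 0) — and find the resistance seen between A (node 1) and B (node 3).
Reduce the network between node 1 (A) and node 3 (B) by series/parallel combination:
  Rp1 = R1 ‖ R2 (parallel, both between nodes 0 and 1) = 1/(1/9100 + 1/20) = 19.96 Ω
  Rp2 = R3 ‖ R4 (parallel, both between nodes 0 and 3) = 1/(1/24 + 1/360) = 22.5 Ω
  Rs1 = Rp1 + Rp2 (series, joined only at node 0) = 19.96 + 22.5 = 42.46 Ω
  Rp3 = R5 ‖ Rs1 (parallel, both between nodes 1 and 3) = 1/(1/12000 + 1/42.46) = 42.31 Ω
R_th = 42.31 Ω

Final answer: V_th = -9.32 V, R_th = 42.31 Ω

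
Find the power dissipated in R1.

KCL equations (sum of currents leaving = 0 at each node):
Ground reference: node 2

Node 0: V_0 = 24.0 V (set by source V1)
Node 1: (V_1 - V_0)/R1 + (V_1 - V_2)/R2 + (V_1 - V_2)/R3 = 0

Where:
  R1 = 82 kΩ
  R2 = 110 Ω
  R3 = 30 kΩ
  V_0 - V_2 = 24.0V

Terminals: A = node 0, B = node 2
Nodal analysis, taking node 2 as the 0 V reference.
Source V1 fixes V_0 = 24 V.
KCL at each unknown node (sum of currents leaving = 0; resistances in Ω):
  Node 1: (V_1 - 24)/82000 + (V_1 - 0)/110 + (V_1 - 0)/30000 = 0
Collecting terms: 0.009136 × V_1 = 0.0002927  =>  V_1 = 0.03203 V
I_R1 = (V_0 - V_1)/R1 = (24 - 0.03203)/82000 = 0.0002923 A
P_R1 = I_R1² × R1 = (0.0002923)² × 82000 = 0.007006 W

Final answer: 0.007006 W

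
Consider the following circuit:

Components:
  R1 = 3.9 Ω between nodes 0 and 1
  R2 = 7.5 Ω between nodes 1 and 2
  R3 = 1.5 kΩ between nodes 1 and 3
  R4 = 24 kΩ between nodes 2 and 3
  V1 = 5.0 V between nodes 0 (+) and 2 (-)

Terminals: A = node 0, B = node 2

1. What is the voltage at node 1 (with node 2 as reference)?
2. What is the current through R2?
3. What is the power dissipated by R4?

Nodal analysis, taking node 2 as the 0 V reference.
Source V1 fixes V_0 = 5 V.
KCL at each unknown node (sum of currents leaving = 0; resistances in Ω):
  Node 1: (V_1 - 5)/3.9 + (V_1 - 0)/7.5 + (V_1 - V_3)/1500 = 0
  Node 3: (V_3 - V_1)/1500 + (V_3 - 0)/24000 = 0
Collecting terms (coefficients in siemens):
  0.3904·V_1 - 0.0006667·V_3 = 1.282
  0.0007083·V_3 - 0.0006667·V_1 = 0
Determinant D = (0.3904)(0.0007083) - (-0.0006667)(-0.0006667) = 0.0002761
V_1 = [(1.282)(0.0007083) - (-0.0006667)(0)]/D = 3.289 V
V_3 = [(0.3904)(0) - (1.282)(-0.0006667)]/D = 3.096 V
Part 1:
  Read off the nodal solution: V_1 = 3.289 V
Part 2:
  I_R2 = (V_1 - V_2)/R2 = (3.289 - 0)/7.5 = 0.4386 A
  Magnitude: I_R2 = 0.4386 A
Part 3:
  I_R4 = (V_2 - V_3)/R4 = (0 - 3.096)/24000 = -0.000129 A
  P_R4 = I_R4² × R4 = (-0.000129)² × 24000 = 0.0003993 W

Final answers:
1. V_1 = 3.289 V
2. I_R2 = 0.4386 A
3. P_R4 = 0.0003993 W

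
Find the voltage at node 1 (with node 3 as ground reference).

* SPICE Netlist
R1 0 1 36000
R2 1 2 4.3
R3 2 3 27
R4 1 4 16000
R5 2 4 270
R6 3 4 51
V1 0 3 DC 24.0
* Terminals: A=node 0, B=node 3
Nodal analysis, taking node 3 as the 0 V reference.
Source V1 fixes V_0 = 24 V.
KCL at each unknown node (sum of currents leaving = 0; resistances in Ω):
  Node 1: (V_1 - 24)/36000 + (V_1 - V_2)/4.3 + (V_1 - V_4)/16000 = 0
  Node 2: (V_2 - V_1)/4.3 + (V_2 - 0)/27 + (V_2 - V_4)/270 = 0
  Node 4: (V_4 - V_1)/16000 + (V_4 - V_2)/270 + (V_4 - 0)/51 = 0
Collecting terms (coefficients in siemens):
  0.2326·V_1 - 0.2326·V_2 - 0.0000625·V_4 = 0.0006667
  0.2733·V_2 - 0.2326·V_1 - 0.003704·V_4 = 0
  0.02337·V_4 - 0.0000625·V_1 - 0.003704·V_2 = 0
Solving these 3 simultaneous equations (Gaussian elimination) gives:
  V_1 = 0.01943 V, V_2 = 0.01657 V, V_4 = 0.002677 V
The requested potential is V_1 = 0.01943 V.

Final answer: V_1 = 0.01943 V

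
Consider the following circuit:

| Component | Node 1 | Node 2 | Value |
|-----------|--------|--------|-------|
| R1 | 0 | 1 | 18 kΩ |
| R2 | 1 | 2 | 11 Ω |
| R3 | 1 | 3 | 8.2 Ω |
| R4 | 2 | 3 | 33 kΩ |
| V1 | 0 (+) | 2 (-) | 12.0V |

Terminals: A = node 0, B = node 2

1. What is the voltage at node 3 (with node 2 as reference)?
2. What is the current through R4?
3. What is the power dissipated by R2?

Nodal analysis, taking node 2 as the 0 V reference.
Source V1 fixes V_0 = 12 V.
KCL at each unknown node (sum of currents leaving = 0; resistances in Ω):
  Node 1: (V_1 - 12)/18000 + (V_1 - 0)/11 + (V_1 - V_3)/8.2 = 0
  Node 3: (V_3 - V_1)/8.2 + (V_3 - 0)/33000 = 0
Collecting terms (coefficients in siemens):
  0.2129·V_1 - 0.122·V_3 = 0.0006667
  0.122·V_3 - 0.122·V_1 = 0
Determinant D = (0.2129)(0.122) - (-0.122)(-0.122) = 0.0111
V_1 = [(0.0006667)(0.122) - (-0.122)(0)]/D = 0.007326 V
V_3 = [(0.2129)(0) - (0.0006667)(-0.122)]/D = 0.007325 V
Part 1:
  Read off the nodal solution: V_3 = 0.007325 V
Part 2:
  I_R4 = (V_2 - V_3)/R4 = (0 - 0.007325)/33000 = -0.000000222 A
  Magnitude: I_R4 = 0.000000222 A
Part 3:
  I_R2 = (V_1 - V_2)/R2 = (0.007326 - 0)/11 = 0.000666 A
  P_R2 = I_R2² × R2 = (0.000666)² × 11 = 0.00000488 W

Final answers:
1. V_3 = 0.007325 V
2. I_R4 = 2.22e-07 A
3. P_R2 = 4.88e-06 W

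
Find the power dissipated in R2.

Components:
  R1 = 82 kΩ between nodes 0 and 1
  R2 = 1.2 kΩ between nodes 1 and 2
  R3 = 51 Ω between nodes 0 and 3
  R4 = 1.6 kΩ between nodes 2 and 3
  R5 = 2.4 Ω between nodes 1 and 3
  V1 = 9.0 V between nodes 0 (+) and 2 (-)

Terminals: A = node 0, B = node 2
Nodal analysis, taking node 2 as the 0 V reference.
Source V1 fixes V_0 = 9 V.
KCL at each unknown node (sum of currents leaving = 0; resistances in Ω):
  Node 1: (V_1 - 9)/82000 + (V_1 - 0)/1200 + (V_1 - V_3)/2.4 = 0
  Node 3: (V_3 - 9)/51 + (V_3 - 0)/1600 + (V_3 - V_1)/2.4 = 0
Collecting terms (coefficients in siemens):
  0.4175·V_1 - 0.4167·V_3 = 0.0001098
  0.4369·V_3 - 0.4167·V_1 = 0.1765
Determinant D = (0.4175)(0.4369) - (-0.4167)(-0.4167) = 0.0088
V_1 = [(0.0001098)(0.4369) - (-0.4167)(0.1765)]/D = 8.361 V
V_3 = [(0.4175)(0.1765) - (0.0001098)(-0.4167)]/D = 8.378 V
I_R2 = (V_1 - V_2)/R2 = (8.361 - 0)/1200 = 0.006968 A
P_R2 = I_R2² × R2 = (0.006968)² × 1200 = 0.05826 W

Final answer: 0.05826 W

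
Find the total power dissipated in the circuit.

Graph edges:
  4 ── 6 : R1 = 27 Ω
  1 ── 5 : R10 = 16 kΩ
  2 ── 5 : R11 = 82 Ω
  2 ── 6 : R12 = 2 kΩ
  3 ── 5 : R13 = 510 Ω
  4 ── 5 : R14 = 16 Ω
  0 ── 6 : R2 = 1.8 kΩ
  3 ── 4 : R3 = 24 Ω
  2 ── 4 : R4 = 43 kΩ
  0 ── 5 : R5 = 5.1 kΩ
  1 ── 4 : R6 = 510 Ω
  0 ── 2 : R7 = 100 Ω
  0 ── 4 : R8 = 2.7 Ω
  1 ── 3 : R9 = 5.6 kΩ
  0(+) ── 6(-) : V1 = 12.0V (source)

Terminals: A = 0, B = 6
Nodal analysis, taking node 6 as the 0 V reference.
Source V1 fixes V_0 = 12 V.
KCL at each unknown node (sum of currents leaving = 0; resistances in Ω):
  Node 1: (V_1 - V_4)/510 + (V_1 - V_3)/5600 + (V_1 - V_5)/16000 = 0
  Node 2: (V_2 - V_4)/43000 + (V_2 - 12)/100 + (V_2 - V_5)/82 + (V_2 - 0)/2000 = 0
  Node 3: (V_3 - V_4)/24 + (V_3 - V_1)/5600 + (V_3 - V_5)/510 = 0
  Node 4: (V_4 - 0)/27 + (V_4 - V_3)/24 + (V_4 - V_2)/43000 + (V_4 - V_1)/510 + (V_4 - 12)/2.7 + (V_4 - V_5)/16 = 0
  Node 5: (V_5 - 12)/5100 + (V_5 - V_1)/16000 + (V_5 - V_2)/82 + (V_5 - V_3)/510 + (V_5 - V_4)/16 = 0
Collecting terms (coefficients in siemens):
  0.002202·V_1 - 0.0001786·V_3 - 0.001961·V_4 - 0.0000625·V_5 = 0
  0.02272·V_2 - 0.00002326·V_4 - 0.0122·V_5 = 0.12
  0.04381·V_3 - 0.0001786·V_1 - 0.04167·V_4 - 0.001961·V_5 = 0
  0.5136·V_4 - 0.001961·V_1 - 0.00002326·V_2 - 0.04167·V_3 - 0.0625·V_5 = 4.444
  0.07691·V_5 - 0.0000625·V_1 - 0.0122·V_2 - 0.001961·V_3 - 0.0625·V_4 = 0.002353
Solving these 5 simultaneous equations (Gaussian elimination) gives:
  V_1 = 10.92 V, V_2 = 11.18 V, V_3 = 10.92 V, V_4 = 10.92 V
  V_5 = 10.96 V
Power in each resistor, P = (ΔV)²/R:
  P_R1 = (10.92 - 0)²/27 = 4.413 W
  P_R2 = (12 - 0)²/1800 = 0.08 W
  P_R3 = (10.92 - 10.92)²/24 = 0.0000001635 W
  P_R4 = (11.18 - 10.92)²/43000 = 0.000001579 W
  P_R5 = (12 - 10.96)²/5100 = 0.000212 W
  P_R6 = (10.92 - 10.92)²/510 = 0.000000003916 W
  P_R7 = (12 - 11.18)²/100 = 0.006779 W
  P_R8 = (12 - 10.92)²/2.7 = 0.4351 W
  P_R9 = (10.92 - 10.92)²/5600 = 0.00000000005755 W
  P_R10 = (10.92 - 10.96)²/16000 = 0.000000114 W
  P_R11 = (11.18 - 10.96)²/82 = 0.0005712 W
  P_R12 = (11.18 - 0)²/2000 = 0.06246 W
  P_R13 = (10.92 - 10.96)²/510 = 0.000003483 W
  P_R14 = (10.92 - 10.96)²/16 = 0.0001217 W
P_total = P_R1 + P_R2 + P_R3 + P_R4 + P_R5 + P_R6 + P_R7 + P_R8 + P_R9 + P_R10 + P_R11 + P_R12 + P_R13 + P_R14 = 4.999 W

Final answer: 4.999 W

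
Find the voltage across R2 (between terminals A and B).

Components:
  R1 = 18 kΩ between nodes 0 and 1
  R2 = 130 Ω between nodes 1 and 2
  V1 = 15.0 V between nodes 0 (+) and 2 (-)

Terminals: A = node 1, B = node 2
R1 and R2 are in series across V1 (node 0 → node 1 → node 2), and the output A–B is taken across R2, so this is a voltage divider.
Series current: I = V1/(R1 + R2) = 15/(18000 + 130) = 15/18130 = 0.0008274 A
V_R2 = I × R2 = V1 × R2/(R1 + R2) = 15 × 130/18130 = 0.1076 V

Final answer: 0.1076 V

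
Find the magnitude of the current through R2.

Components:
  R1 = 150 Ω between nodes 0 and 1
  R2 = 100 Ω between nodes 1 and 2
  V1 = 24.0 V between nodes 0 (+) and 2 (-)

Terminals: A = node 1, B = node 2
Nodal analysis, taking node 2 as the 0 V reference.
Source V1 fixes V_0 = 24 V.
KCL at each unknown node (sum of currents leaving = 0; resistances in Ω):
  Node 1: (V_1 - 24)/150 + (V_1 - 0)/100 = 0
Collecting terms: 0.01667 × V_1 = 0.16  =>  V_1 = 9.6 V
I_R2 = (V_1 - V_2)/R2 = (9.6 - 0)/100 = 0.096 A
|I_R2| = 0.096 A

Final answer: |I_R2| = 0.096 A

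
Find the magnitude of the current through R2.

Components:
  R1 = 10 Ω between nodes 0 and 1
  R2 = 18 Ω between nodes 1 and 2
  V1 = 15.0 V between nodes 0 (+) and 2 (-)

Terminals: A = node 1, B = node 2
Nodal analysis, taking node 2 as the 0 V reference.
Source V1 fixes V_0 = 15 V.
KCL at each unknown node (sum of currents leaving = 0; resistances in Ω):
  Node 1: (V_1 - 15)/10 + (V_1 - 0)/18 = 0
Collecting terms: 0.1556 × V_1 = 1.5  =>  V_1 = 9.643 V
I_R2 = (V_1 - V_2)/R2 = (9.643 - 0)/18 = 0.5357 A
|I_R2| = 0.5357 A

Final answer: |I_R2| = 0.5357 A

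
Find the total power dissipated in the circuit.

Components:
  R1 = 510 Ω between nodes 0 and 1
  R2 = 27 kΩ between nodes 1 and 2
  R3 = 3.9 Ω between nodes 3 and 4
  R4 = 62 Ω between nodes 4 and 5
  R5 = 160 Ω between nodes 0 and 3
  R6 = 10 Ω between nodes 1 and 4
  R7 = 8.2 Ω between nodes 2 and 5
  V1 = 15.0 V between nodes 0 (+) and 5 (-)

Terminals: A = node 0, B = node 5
Nodal analysis, taking node 5 as the 0 V reference.
Source V1 fixes V_0 = 15 V.
KCL at each unknown node (sum of currents leaving = 0; resistances in Ω):
  Node 1: (V_1 - 15)/510 + (V_1 - V_2)/27000 + (V_1 - V_4)/10 = 0
  Node 2: (V_2 - V_1)/27000 + (V_2 - 0)/8.2 = 0
  Node 3: (V_3 - V_4)/3.9 + (V_3 - 15)/160 = 0
  Node 4: (V_4 - V_3)/3.9 + (V_4 - 0)/62 + (V_4 - V_1)/10 = 0
Collecting terms (coefficients in siemens):
  0.102·V_1 - 0.00003704·V_2 - 0.1·V_4 = 0.02941
  0.122·V_2 - 0.00003704·V_1 = 0
  0.2627·V_3 - 0.2564·V_4 = 0.09375
  0.3725·V_4 - 0.1·V_1 - 0.2564·V_3 = 0
Solving these 4 simultaneous equations (Gaussian elimination) gives:
  V_1 = 5.167 V, V_2 = 0.001569 V, V_3 = 5.214 V, V_4 = 4.976 V
Power in each resistor, P = (ΔV)²/R:
  P_R1 = (15 - 5.167)²/510 = 0.1896 W
  P_R2 = (5.167 - 0.001569)²/27000 = 0.000988 W
  P_R3 = (5.214 - 4.976)²/3.9 = 0.01459 W
  P_R4 = (4.976 - 0)²/62 = 0.3993 W
  P_R5 = (15 - 5.214)²/160 = 0.5985 W
  P_R6 = (5.167 - 4.976)²/10 = 0.003644 W
  P_R7 = (0.001569 - 0)²/8.2 = 0.0000003001 W
P_total = P_R1 + P_R2 + P_R3 + P_R4 + P_R5 + P_R6 + P_R7 = 1.207 W

Final answer: 1.207 W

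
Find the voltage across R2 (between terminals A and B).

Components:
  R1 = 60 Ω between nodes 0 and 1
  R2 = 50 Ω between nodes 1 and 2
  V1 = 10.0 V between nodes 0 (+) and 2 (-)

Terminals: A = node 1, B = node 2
R1 and R2 are in series across V1 (node 0 → node 1 → node 2), and the output A–B is taken across R2, so this is a voltage divider.
Series current: I = V1/(R1 + R2) = 10/(60 + 50) = 10/110 = 0.09091 A
V_R2 = I × R2 = V1 × R2/(R1 + R2) = 10 × 50/110 = 4.545 V

Final answer: 4.545 V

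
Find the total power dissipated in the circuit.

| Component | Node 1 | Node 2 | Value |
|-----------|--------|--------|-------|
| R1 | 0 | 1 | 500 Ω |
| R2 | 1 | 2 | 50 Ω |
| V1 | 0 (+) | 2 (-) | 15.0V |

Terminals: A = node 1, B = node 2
Nodal analysis, taking node 2 as the 0 V reference.
Source V1 fixes V_0 = 15 V.
KCL at each unknown node (sum of currents leaving = 0; resistances in Ω):
  Node 1: (V_1 - 15)/500 + (V_1 - 0)/50 = 0
Collecting terms: 0.022 × V_1 = 0.03  =>  V_1 = 1.364 V
Power in each resistor, P = (ΔV)²/R:
  P_R1 = (15 - 1.364)²/500 = 0.3719 W
  P_R2 = (1.364 - 0)²/50 = 0.03719 W
P_total = P_R1 + P_R2 = 0.4091 W

Final answer: 0.4091 W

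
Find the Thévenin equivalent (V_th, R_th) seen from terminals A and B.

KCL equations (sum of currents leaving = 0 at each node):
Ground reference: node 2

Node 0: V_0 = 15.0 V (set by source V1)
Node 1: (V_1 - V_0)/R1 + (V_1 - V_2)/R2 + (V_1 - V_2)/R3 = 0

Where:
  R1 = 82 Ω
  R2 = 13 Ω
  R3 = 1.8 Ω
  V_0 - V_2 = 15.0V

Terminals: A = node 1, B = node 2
Step 1 — V_th is the open-circuit voltage V_A - V_B (nothing connected across the terminals).
Nodal analysis, taking node 2 as the 0 V reference.
Source V1 fixes V_0 = 15 V.
KCL at each unknown node (sum of currents leaving = 0; resistances in Ω):
  Node 1: (V_1 - 15)/82 + (V_1 - 0)/13 + (V_1 - 0)/1.8 = 0
Collecting terms: 0.6447 × V_1 = 0.1829  =>  V_1 = 0.2838 V
V_th = V_1 - V_2 = 0.2838 - 0 = 0.2838 V
Step 2 — R_th: zero the source — replace V1 by a short circuit (node 2 merges into node 0) — and find the resistance seen between A (node 1) and B (node 0).
Reduce the network between node 1 (A) and node 0 (B) by series/parallel combination:
  Rp1 = R1 ‖ R2 ‖ R3 (parallel, all between nodes 0 and 1) = 1/(1/82 + 1/13 + 1/1.8) = 1.551 Ω
R_th = 1.551 Ω

Final answer: V_th = 0.2838 V, R_th = 1.551 Ω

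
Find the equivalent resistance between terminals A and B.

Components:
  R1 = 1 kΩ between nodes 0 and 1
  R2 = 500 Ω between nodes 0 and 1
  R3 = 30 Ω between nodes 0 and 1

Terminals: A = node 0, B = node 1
Reduce the network between node 0 (A) and node 1 (B) by series/parallel combination:
  Rp1 = R1 ‖ R2 ‖ R3 (parallel, all between nodes 0 and 1) = 1/(1/1000 + 1/500 + 1/30) = 27.52 Ω
R_eq = 27.52 Ω

Final answer: 27.52 Ω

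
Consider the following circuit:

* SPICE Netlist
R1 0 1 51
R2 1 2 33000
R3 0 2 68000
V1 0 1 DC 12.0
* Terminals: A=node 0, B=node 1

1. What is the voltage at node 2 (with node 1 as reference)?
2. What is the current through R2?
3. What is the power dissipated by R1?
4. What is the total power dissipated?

Nodal analysis, taking node 1 as the 0 V reference.
Source V1 fixes V_0 = 12 V.
KCL at each unknown node (sum of currents leaving = 0; resistances in Ω):
  Node 2: (V_2 - 0)/33000 + (V_2 - 12)/68000 = 0
Collecting terms: 0.00004501 × V_2 = 0.0001765  =>  V_2 = 3.921 V
Part 1:
  Read off the nodal solution: V_2 = 3.921 V
Part 2:
  I_R2 = (V_1 - V_2)/R2 = (0 - 3.921)/33000 = -0.0001188 A
  Magnitude: I_R2 = 0.0001188 A
Part 3:
  I_R1 = (V_0 - V_1)/R1 = (12 - 0)/51 = 0.2353 A
  P_R1 = I_R1² × R1 = (0.2353)² × 51 = 2.824 W
Part 4:
  Power in each resistor, P = (ΔV)²/R:
    P_R1 = (12 - 0)²/51 = 2.824 W
    P_R2 = (0 - 3.921)²/33000 = 0.0004658 W
    P_R3 = (12 - 3.921)²/68000 = 0.0009599 W
  P_total = P_R1 + P_R2 + P_R3 = 2.825 W

Final answers:
1. V_2 = 3.921 V
2. I_R2 = 0.0001188 A
3. P_R1 = 2.824 W
4. P_total = 2.825 W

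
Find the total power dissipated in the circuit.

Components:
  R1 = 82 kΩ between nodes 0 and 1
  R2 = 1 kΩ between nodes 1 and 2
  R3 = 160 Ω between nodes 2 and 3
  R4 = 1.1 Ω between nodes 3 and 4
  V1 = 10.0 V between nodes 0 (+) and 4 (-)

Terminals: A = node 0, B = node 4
Nodal analysis, taking node 4 as the 0 V reference.
Source V1 fixes V_0 = 10 V.
KCL at each unknown node (sum of currents leaving = 0; resistances in Ω):
  Node 1: (V_1 - 10)/82000 + (V_1 - V_2)/1000 = 0
  Node 2: (V_2 - V_1)/1000 + (V_2 - V_3)/160 = 0
  Node 3: (V_3 - V_2)/160 + (V_3 - 0)/1.1 = 0
Collecting terms (coefficients in siemens):
  0.001012·V_1 - 0.001·V_2 = 0.000122
  0.00725·V_2 - 0.001·V_1 - 0.00625·V_3 = 0
  0.9153·V_3 - 0.00625·V_2 = 0
Solving these 3 simultaneous equations (Gaussian elimination) gives:
  V_1 = 0.1396 V, V_2 = 0.01937 V, V_3 = 0.0001323 V
Power in each resistor, P = (ΔV)²/R:
  P_R1 = (10 - 0.1396)²/82000 = 0.001186 W
  P_R2 = (0.1396 - 0.01937)²/1000 = 0.00001446 W
  P_R3 = (0.01937 - 0.0001323)²/160 = 0.000002314 W
  P_R4 = (0.0001323 - 0)²/1.1 = 0.00000001591 W
P_total = P_R1 + P_R2 + P_R3 + P_R4 = 0.001202 W

Final answer: 0.001202 W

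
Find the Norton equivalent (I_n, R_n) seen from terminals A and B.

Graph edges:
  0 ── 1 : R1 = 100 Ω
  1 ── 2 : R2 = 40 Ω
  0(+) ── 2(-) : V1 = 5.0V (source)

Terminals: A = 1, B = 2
Find the Thévenin equivalent first; then I_n = V_th/R_th and R_n = R_th.
Step 1 — V_th is the open-circuit voltage V_A - V_B (nothing connected across the terminals).
Nodal analysis, taking node 2 as the 0 V reference.
Source V1 fixes V_0 = 5 V.
KCL at each unknown node (sum of currents leaving = 0; resistances in Ω):
  Node 1: (V_1 - 5)/100 + (V_1 - 0)/40 = 0
Collecting terms: 0.035 × V_1 = 0.05  =>  V_1 = 1.429 V
V_th = V_1 - V_2 = 1.429 - 0 = 1.429 V
Step 2 — R_th: zero the source — replace V1 by a short circuit (node 2 merges into node 0) — and find the resistance seen between A (node 1) and B (node 0).
Reduce the network between node 1 (A) and node 0 (B) by series/parallel combination:
  Rp1 = R1 ‖ R2 (parallel, both between nodes 0 and 1) = 1/(1/100 + 1/40) = 28.57 Ω
R_th = 28.57 Ω
I_n = V_th/R_th = 1.429/28.57 = 0.05 A, and R_n = R_th = 28.57 Ω

Final answer: I_n = 0.05 A, R_n = 28.57 Ω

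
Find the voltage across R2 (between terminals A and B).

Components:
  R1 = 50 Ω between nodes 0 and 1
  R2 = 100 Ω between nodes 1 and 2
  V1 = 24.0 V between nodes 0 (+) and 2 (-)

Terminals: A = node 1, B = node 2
R1 and R2 are in series across V1 (node 0 → node 1 → node 2), and the output A–B is taken across R2, so this is a voltage divider.
Series current: I = V1/(R1 + R2) = 24/(50 + 100) = 24/150 = 0.16 A
V_R2 = I × R2 = V1 × R2/(R1 + R2) = 24 × 100/150 = 16 V

Final answer: 16 V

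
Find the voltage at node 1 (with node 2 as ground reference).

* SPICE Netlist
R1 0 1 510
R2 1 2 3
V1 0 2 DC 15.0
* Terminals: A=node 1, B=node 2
Nodal analysis, taking node 2 as the 0 V reference.
Source V1 fixes V_0 = 15 V.
KCL at each unknown node (sum of currents leaving = 0; resistances in Ω):
  Node 1: (V_1 - 15)/510 + (V_1 - 0)/3 = 0
Collecting terms: 0.3353 × V_1 = 0.02941  =>  V_1 = 0.08772 V
The requested potential is V_1 = 0.08772 V.

Final answer: V_1 = 0.08772 V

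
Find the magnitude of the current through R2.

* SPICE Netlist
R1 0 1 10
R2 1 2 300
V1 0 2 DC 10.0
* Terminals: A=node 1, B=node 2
Nodal analysis, taking node 2 as the 0 V reference.
Source V1 fixes V_0 = 10 V.
KCL at each unknown node (sum of currents leaving = 0; resistances in Ω):
  Node 1: (V_1 - 10)/10 + (V_1 - 0)/300 = 0
Collecting terms: 0.1033 × V_1 = 1  =>  V_1 = 9.677 V
I_R2 = (V_1 - V_2)/R2 = (9.677 - 0)/300 = 0.03226 A
|I_R2| = 0.03226 A

Final answer: |I_R2| = 0.03226 A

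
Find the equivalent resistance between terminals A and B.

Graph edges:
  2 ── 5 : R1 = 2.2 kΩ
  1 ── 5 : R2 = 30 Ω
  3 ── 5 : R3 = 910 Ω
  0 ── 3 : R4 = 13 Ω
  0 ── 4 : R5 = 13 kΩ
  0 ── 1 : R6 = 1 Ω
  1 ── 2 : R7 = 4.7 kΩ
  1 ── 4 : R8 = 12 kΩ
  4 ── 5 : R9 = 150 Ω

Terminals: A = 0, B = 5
The network is not a plain series/parallel combination. Inject a 1 A test current into terminal A (node 0) and return it from terminal B (node 5); then R_eq = V_A / (1 A).
Nodal analysis, taking node 5 as the 0 V reference.
Current source I_test pushes 1 A into node 0 and draws it out of node 5.
KCL at each unknown node (sum of currents leaving = 0; resistances in Ω):
  Node 0: (V_0 - V_3)/13 + (V_0 - V_4)/13000 + (V_0 - V_1)/1 - 1 = 0
  Node 1: (V_1 - V_0)/1 + (V_1 - 0)/30 + (V_1 - V_2)/4700 + (V_1 - V_4)/12000 = 0
  Node 2: (V_2 - V_1)/4700 + (V_2 - 0)/2200 = 0
  Node 3: (V_3 - V_0)/13 + (V_3 - 0)/910 = 0
  Node 4: (V_4 - V_0)/13000 + (V_4 - V_1)/12000 + (V_4 - 0)/150 = 0
Collecting terms (coefficients in siemens):
  1.077·V_0 - 1·V_1 - 0.07692·V_3 - 0.00007692·V_4 = 1
  1.034·V_1 - 1·V_0 - 0.0002128·V_2 - 0.00008333·V_4 = 0
  0.0006673·V_2 - 0.0002128·V_1 = 0
  0.07802·V_3 - 0.07692·V_0 = 0
  0.006827·V_4 - 0.00007692·V_0 - 0.00008333·V_1 = 0
Solving these 5 simultaneous equations (Gaussian elimination) gives:
  V_0 = 29.74 V, V_1 = 28.77 V, V_2 = 9.173 V, V_3 = 29.32 V
  V_4 = 0.6863 V
R_eq = V_0 / 1 A = 29.74 Ω

Final answer: 29.74 Ω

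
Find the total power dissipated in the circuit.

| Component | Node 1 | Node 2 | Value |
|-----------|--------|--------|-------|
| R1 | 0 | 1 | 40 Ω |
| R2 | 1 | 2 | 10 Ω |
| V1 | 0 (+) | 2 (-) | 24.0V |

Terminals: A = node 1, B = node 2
Nodal analysis, taking node 2 as the 0 V reference.
Source V1 fixes V_0 = 24 V.
KCL at each unknown node (sum of currents leaving = 0; resistances in Ω):
  Node 1: (V_1 - 24)/40 + (V_1 - 0)/10 = 0
Collecting terms: 0.125 × V_1 = 0.6  =>  V_1 = 4.8 V
Power in each resistor, P = (ΔV)²/R:
  P_R1 = (24 - 4.8)²/40 = 9.216 W
  P_R2 = (4.8 - 0)²/10 = 2.304 W
P_total = P_R1 + P_R2 = 11.52 W

Final answer: 11.52 W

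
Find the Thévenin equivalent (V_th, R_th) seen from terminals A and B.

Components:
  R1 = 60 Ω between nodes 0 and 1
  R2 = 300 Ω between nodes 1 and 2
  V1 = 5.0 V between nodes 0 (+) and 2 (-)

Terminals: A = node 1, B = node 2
Step 1 — V_th is the open-circuit voltage V_A - V_B (nothing connected across the terminals).
Nodal analysis, taking node 2 as the 0 V reference.
Source V1 fixes V_0 = 5 V.
KCL at each unknown node (sum of currents leaving = 0; resistances in Ω):
  Node 1: (V_1 - 5)/60 + (V_1 - 0)/300 = 0
Collecting terms: 0.02 × V_1 = 0.08333  =>  V_1 = 4.167 V
V_th = V_1 - V_2 = 4.167 - 0 = 4.167 V
Step 2 — R_th: zero the source — replace V1 by a short circuit (node 2 merges into node 0) — and find the resistance seen between A (node 1) and B (node 0).
Reduce the network between node 1 (A) and node 0 (B) by series/parallel combination:
  Rp1 = R1 ‖ R2 (parallel, both between nodes 0 and 1) = 1/(1/60 + 1/300) = 50 Ω
R_th = 50 Ω

Final answer: V_th = 4.167 V, R_th = 50 Ω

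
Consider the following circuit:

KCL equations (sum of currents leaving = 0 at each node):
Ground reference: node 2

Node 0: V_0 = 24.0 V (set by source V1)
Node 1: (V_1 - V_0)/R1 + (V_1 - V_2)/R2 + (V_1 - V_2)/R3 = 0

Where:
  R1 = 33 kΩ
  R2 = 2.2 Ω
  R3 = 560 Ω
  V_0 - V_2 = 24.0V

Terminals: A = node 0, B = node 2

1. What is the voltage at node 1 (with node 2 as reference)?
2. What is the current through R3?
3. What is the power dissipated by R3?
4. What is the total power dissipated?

Nodal analysis, taking node 2 as the 0 V reference.
Source V1 fixes V_0 = 24 V.
KCL at each unknown node (sum of currents leaving = 0; resistances in Ω):
  Node 1: (V_1 - 24)/33000 + (V_1 - 0)/2.2 + (V_1 - 0)/560 = 0
Collecting terms: 0.4564 × V_1 = 0.0007273  =>  V_1 = 0.001594 V
Part 1:
  Read off the nodal solution: V_1 = 0.001594 V
Part 2:
  I_R3 = (V_1 - V_2)/R3 = (0.001594 - 0)/560 = 0.000002846 A
  Magnitude: I_R3 = 0.000002846 A
Part 3:
  I_R3 = (V_1 - V_2)/R3 = (0.001594 - 0)/560 = 0.000002846 A
  P_R3 = I_R3² × R3 = (0.000002846)² × 560 = 0.000000004535 W
Part 4:
  Power in each resistor, P = (ΔV)²/R:
    P_R1 = (24 - 0.001594)²/33000 = 0.01745 W
    P_R2 = (0.001594 - 0)²/2.2 = 0.000001154 W
    P_R3 = (0.001594 - 0)²/560 = 0.000000004535 W
  P_total = P_R1 + P_R2 + P_R3 = 0.01745 W

Final answers:
1. V_1 = 0.001594 V
2. I_R3 = 2.846e-06 A
3. P_R3 = 4.535e-09 W
4. P_total = 0.01745 W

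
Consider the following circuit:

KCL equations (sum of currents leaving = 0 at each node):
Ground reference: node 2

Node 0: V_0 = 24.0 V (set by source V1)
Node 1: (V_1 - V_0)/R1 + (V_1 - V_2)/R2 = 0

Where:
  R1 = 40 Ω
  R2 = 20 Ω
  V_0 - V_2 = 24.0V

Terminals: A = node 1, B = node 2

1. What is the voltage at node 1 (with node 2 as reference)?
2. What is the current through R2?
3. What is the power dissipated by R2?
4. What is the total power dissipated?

Nodal analysis, taking node 2 as the 0 V reference.
Source V1 fixes V_0 = 24 V.
KCL at each unknown node (sum of currents leaving = 0; resistances in Ω):
  Node 1: (V_1 - 24)/40 + (V_1 - 0)/20 = 0
Collecting terms: 0.075 × V_1 = 0.6  =>  V_1 = 8 V
Part 1:
  Read off the nodal solution: V_1 = 8 V
Part 2:
  I_R2 = (V_1 - V_2)/R2 = (8 - 0)/20 = 0.4 A
  Magnitude: I_R2 = 0.4 A
Part 3:
  I_R2 = (V_1 - V_2)/R2 = (8 - 0)/20 = 0.4 A
  P_R2 = I_R2² × R2 = (0.4)² × 20 = 3.2 W
Part 4:
  Power in each resistor, P = (ΔV)²/R:
    P_R1 = (24 - 8)²/40 = 6.4 W
    P_R2 = (8 - 0)²/20 = 3.2 W
  P_total = P_R1 + P_R2 = 9.6 W

Final answers:
1. V_1 = 8 V
2. I_R2 = 0.4 A
3. P_R2 = 3.2 W
4. P_total = 9.6 W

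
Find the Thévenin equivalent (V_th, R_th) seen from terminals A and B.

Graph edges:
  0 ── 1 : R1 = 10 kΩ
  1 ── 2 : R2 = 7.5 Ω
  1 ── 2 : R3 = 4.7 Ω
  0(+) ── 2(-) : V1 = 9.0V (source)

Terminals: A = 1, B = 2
Step 1 — V_th is the open-circuit voltage V_A - V_B (nothing connected across the terminals).
Nodal analysis, taking node 2 as the 0 V reference.
Source V1 fixes V_0 = 9 V.
KCL at each unknown node (sum of currents leaving = 0; resistances in Ω):
  Node 1: (V_1 - 9)/10000 + (V_1 - 0)/7.5 + (V_1 - 0)/4.7 = 0
Collecting terms: 0.3462 × V_1 = 0.0009  =>  V_1 = 0.0026 V
V_th = V_1 - V_2 = 0.0026 - 0 = 0.0026 V
Step 2 — R_th: zero the source — replace V1 by a short circuit (node 2 merges into node 0) — and find the resistance seen between A (node 1) and B (node 0).
Reduce the network between node 1 (A) and node 0 (B) by series/parallel combination:
  Rp1 = R1 ‖ R2 ‖ R3 (parallel, all between nodes 0 and 1) = 1/(1/10000 + 1/7.5 + 1/4.7) = 2.889 Ω
R_th = 2.889 Ω

Final answer: V_th = 0.0026 V, R_th = 2.889 Ω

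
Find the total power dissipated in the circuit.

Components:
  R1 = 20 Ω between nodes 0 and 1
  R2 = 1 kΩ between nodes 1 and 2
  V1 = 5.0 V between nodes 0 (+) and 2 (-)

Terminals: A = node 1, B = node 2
Nodal analysis, taking node 2 as the 0 V reference.
Source V1 fixes V_0 = 5 V.
KCL at each unknown node (sum of currents leaving = 0; resistances in Ω):
  Node 1: (V_1 - 5)/20 + (V_1 - 0)/1000 = 0
Collecting terms: 0.051 × V_1 = 0.25  =>  V_1 = 4.902 V
Power in each resistor, P = (ΔV)²/R:
  P_R1 = (5 - 4.902)²/20 = 0.0004806 W
  P_R2 = (4.902 - 0)²/1000 = 0.02403 W
P_total = P_R1 + P_R2 = 0.02451 W

Final answer: 0.02451 W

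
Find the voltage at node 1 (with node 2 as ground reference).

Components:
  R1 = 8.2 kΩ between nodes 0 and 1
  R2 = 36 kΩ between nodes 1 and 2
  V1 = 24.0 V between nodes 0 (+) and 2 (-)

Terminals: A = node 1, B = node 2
Nodal analysis, taking node 2 as the 0 V reference.
Source V1 fixes V_0 = 24 V.
KCL at each unknown node (sum of currents leaving = 0; resistances in Ω):
  Node 1: (V_1 - 24)/8200 + (V_1 - 0)/36000 = 0
Collecting terms: 0.0001497 × V_1 = 0.002927  =>  V_1 = 19.55 V
The requested potential is V_1 = 19.55 V.

Final answer: V_1 = 19.55 V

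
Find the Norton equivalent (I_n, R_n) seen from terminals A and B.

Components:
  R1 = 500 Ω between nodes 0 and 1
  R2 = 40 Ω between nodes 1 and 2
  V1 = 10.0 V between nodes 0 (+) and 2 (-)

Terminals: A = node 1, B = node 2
Find the Thévenin equivalent first; then I_n = V_th/R_th and R_n = R_th.
Step 1 — V_th is the open-circuit voltage V_A - V_B (nothing connected across the terminals).
Nodal analysis, taking node 2 as the 0 V reference.
Source V1 fixes V_0 = 10 V.
KCL at each unknown node (sum of currents leaving = 0; resistances in Ω):
  Node 1: (V_1 - 10)/500 + (V_1 - 0)/40 = 0
Collecting terms: 0.027 × V_1 = 0.02  =>  V_1 = 0.7407 V
V_th = V_1 - V_2 = 0.7407 - 0 = 0.7407 V
Step 2 — R_th: zero the source — replace V1 by a short circuit (node 2 merges into node 0) — and find the resistance seen between A (node 1) and B (node 0).
Reduce the network between node 1 (A) and node 0 (B) by series/parallel combination:
  Rp1 = R1 ‖ R2 (parallel, both between nodes 0 and 1) = 1/(1/500 + 1/40) = 37.04 Ω
R_th = 37.04 Ω
I_n = V_th/R_th = 0.7407/37.04 = 0.02 A, and R_n = R_th = 37.04 Ω

Final answer: I_n = 0.02 A, R_n = 37.04 Ω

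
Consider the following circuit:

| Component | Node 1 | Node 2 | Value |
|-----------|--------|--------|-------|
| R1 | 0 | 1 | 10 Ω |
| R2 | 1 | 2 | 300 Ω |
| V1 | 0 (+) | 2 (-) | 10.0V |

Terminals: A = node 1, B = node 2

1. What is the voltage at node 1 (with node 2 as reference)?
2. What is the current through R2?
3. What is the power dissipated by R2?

Nodal analysis, taking node 2 as the 0 V reference.
Source V1 fixes V_0 = 10 V.
KCL at each unknown node (sum of currents leaving = 0; resistances in Ω):
  Node 1: (V_1 - 10)/10 + (V_1 - 0)/300 = 0
Collecting terms: 0.1033 × V_1 = 1  =>  V_1 = 9.677 V
Part 1:
  Read off the nodal solution: V_1 = 9.677 V
Part 2:
  I_R2 = (V_1 - V_2)/R2 = (9.677 - 0)/300 = 0.03226 A
  Magnitude: I_R2 = 0.03226 A
Part 3:
  I_R2 = (V_1 - V_2)/R2 = (9.677 - 0)/300 = 0.03226 A
  P_R2 = I_R2² × R2 = (0.03226)² × 300 = 0.3122 W

Final answers:
1. V_1 = 9.677 V
2. I_R2 = 0.03226 A
3. P_R2 = 0.3122 W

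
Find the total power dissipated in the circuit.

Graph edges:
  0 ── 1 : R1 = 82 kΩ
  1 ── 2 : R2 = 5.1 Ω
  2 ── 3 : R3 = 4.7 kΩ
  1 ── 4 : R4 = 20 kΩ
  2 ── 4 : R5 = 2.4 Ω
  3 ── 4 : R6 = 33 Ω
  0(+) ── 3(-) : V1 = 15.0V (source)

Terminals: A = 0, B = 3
Nodal analysis, taking node 3 as the 0 V reference.
Source V1 fixes V_0 = 15 V.
KCL at each unknown node (sum of currents leaving = 0; resistances in Ω):
  Node 1: (V_1 - 15)/82000 + (V_1 - V_2)/5.1 + (V_1 - V_4)/20000 = 0
  Node 2: (V_2 - V_1)/5.1 + (V_2 - 0)/4700 + (V_2 - V_4)/2.4 = 0
  Node 4: (V_4 - V_1)/20000 + (V_4 - V_2)/2.4 + (V_4 - 0)/33 = 0
Collecting terms (coefficients in siemens):
  0.1961·V_1 - 0.1961·V_2 - 0.00005·V_4 = 0.0001829
  0.613·V_2 - 0.1961·V_1 - 0.4167·V_4 = 0
  0.447·V_4 - 0.00005·V_1 - 0.4167·V_2 = 0
Solving these 3 simultaneous equations (Gaussian elimination) gives:
  V_1 = 0.007356 V, V_2 = 0.006424 V, V_4 = 0.005989 V
Power in each resistor, P = (ΔV)²/R:
  P_R1 = (15 - 0.007356)²/82000 = 0.002741 W
  P_R2 = (0.007356 - 0.006424)²/5.1 = 0.0000001704 W
  P_R3 = (0.006424 - 0)²/4700 = 0.00000000878 W
  P_R4 = (0.007356 - 0.005989)²/20000 = 0.0000000000935 W
  P_R5 = (0.006424 - 0.005989)²/2.4 = 0.00000007898 W
  P_R6 = (0 - 0.005989)²/33 = 0.000001087 W
P_total = P_R1 + P_R2 + P_R3 + P_R4 + P_R5 + P_R6 = 0.002743 W

Final answer: 0.002743 W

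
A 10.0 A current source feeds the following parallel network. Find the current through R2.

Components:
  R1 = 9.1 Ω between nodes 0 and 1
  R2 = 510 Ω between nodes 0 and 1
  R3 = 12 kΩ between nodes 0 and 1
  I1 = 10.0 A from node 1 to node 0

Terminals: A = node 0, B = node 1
All resistors sit directly between nodes 0 and 1, so they are in parallel and share one voltage V; the full source current 10 A splits among them.
1/R_par = 1/9.1 + 1/510 + 1/12000 = 0.1119 S  =>  R_par = 8.934 Ω
V = I × R_par = 10 × 8.934 = 89.34 V
I_R2 = V/R2 = 89.34/510 = 0.1752 A

Final answer: 0.1752 A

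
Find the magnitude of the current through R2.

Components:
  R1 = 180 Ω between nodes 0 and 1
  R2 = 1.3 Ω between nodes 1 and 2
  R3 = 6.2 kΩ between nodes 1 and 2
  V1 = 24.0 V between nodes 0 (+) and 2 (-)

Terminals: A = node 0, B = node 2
Nodal analysis, taking node 2 as the 0 V reference.
Source V1 fixes V_0 = 24 V.
KCL at each unknown node (sum of currents leaving = 0; resistances in Ω):
  Node 1: (V_1 - 24)/180 + (V_1 - 0)/1.3 + (V_1 - 0)/6200 = 0
Collecting terms: 0.7749 × V_1 = 0.1333  =>  V_1 = 0.1721 V
I_R2 = (V_1 - V_2)/R2 = (0.1721 - 0)/1.3 = 0.1323 A
|I_R2| = 0.1323 A

Final answer: |I_R2| = 0.1323 A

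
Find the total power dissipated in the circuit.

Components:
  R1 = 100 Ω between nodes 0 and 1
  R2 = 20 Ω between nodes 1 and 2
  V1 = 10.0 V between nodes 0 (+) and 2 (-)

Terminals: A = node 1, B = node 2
Nodal analysis, taking node 2 as the 0 V reference.
Source V1 fixes V_0 = 10 V.
KCL at each unknown node (sum of currents leaving = 0; resistances in Ω):
  Node 1: (V_1 - 10)/100 + (V_1 - 0)/20 = 0
Collecting terms: 0.06 × V_1 = 0.1  =>  V_1 = 1.667 V
Power in each resistor, P = (ΔV)²/R:
  P_R1 = (10 - 1.667)²/100 = 0.6944 W
  P_R2 = (1.667 - 0)²/20 = 0.1389 W
P_total = P_R1 + P_R2 = 0.8333 W

Final answer: 0.8333 W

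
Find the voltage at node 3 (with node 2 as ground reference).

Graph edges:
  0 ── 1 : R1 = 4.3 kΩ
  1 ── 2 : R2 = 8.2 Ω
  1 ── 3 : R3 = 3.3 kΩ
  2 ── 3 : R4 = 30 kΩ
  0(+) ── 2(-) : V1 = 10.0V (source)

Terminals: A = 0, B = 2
Nodal analysis, taking node 2 as the 0 V reference.
Source V1 fixes V_0 = 10 V.
KCL at each unknown node (sum of currents leaving = 0; resistances in Ω):
  Node 1: (V_1 - 10)/4300 + (V_1 - 0)/8.2 + (V_1 - V_3)/3300 = 0
  Node 3: (V_3 - V_1)/3300 + (V_3 - 0)/30000 = 0
Collecting terms (coefficients in siemens):
  0.1225·V_1 - 0.000303·V_3 = 0.002326
  0.0003364·V_3 - 0.000303·V_1 = 0
Determinant D = (0.1225)(0.0003364) - (-0.000303)(-0.000303) = 0.00004111
V_1 = [(0.002326)(0.0003364) - (-0.000303)(0)]/D = 0.01903 V
V_3 = [(0.1225)(0) - (0.002326)(-0.000303)]/D = 0.01714 V
The requested potential is V_3 = 0.01714 V.

Final answer: V_3 = 0.01714 V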